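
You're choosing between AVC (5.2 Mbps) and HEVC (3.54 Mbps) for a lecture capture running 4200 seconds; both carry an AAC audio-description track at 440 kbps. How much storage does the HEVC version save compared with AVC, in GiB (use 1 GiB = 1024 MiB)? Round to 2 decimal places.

0.81 GiB

Audio: 440 kbps = 0.440 Mbps.
AVC: 5.640 Mbps × 4200 s = 23688.0 Mb = 2.758 GiB.
HEVC: 3.980 Mbps × 4200 s = 16716.0 Mb = 1.946 GiB.
Saving: 2.758 − 1.946 = 0.812 GiB.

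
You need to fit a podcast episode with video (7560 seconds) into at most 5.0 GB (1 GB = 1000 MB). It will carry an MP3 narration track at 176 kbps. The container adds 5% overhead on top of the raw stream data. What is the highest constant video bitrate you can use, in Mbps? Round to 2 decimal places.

Budget: 5.0 GB = 40000.0 Mb.
Stream payload after overhead: 40000.0 / 1.05 = 38095.2 Mb.
Total bitrate budget: 38095.2 Mb / 7560 s = 5.039 Mbps.
Audio: 176 kbps = 0.176 Mbps.
Video: 5.039 − 0.176 = 4.863 Mbps.

4.86 Mbps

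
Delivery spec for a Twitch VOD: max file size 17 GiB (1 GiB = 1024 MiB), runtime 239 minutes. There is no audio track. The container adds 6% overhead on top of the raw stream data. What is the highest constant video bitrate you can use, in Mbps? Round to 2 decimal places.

Budget: 17 GiB = 146028.9 Mb.
Stream payload after overhead: 146028.9 / 1.06 = 137763.1 Mb.
239 min = 14340 s
Total bitrate budget: 137763.1 Mb / 14340 s = 9.607 Mbps.

9.61 Mbps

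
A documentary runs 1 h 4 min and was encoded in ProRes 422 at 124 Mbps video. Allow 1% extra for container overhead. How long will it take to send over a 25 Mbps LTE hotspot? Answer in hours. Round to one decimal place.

5.3 hours

1 h 4 min = 64 min = 3840 s
File: 124.000 Mbps × 3840 s = 476160.0 Mb.
With 1% container overhead: ×1.01. → 480921.6 Mb.
At 25 Mbps: 480921.6 / 25 = 19236.9 s ≈ 5.34 hours.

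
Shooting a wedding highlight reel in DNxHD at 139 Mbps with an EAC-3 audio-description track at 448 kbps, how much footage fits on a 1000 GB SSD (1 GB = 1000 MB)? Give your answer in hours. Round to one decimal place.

Audio: 448 kbps = 0.448 Mbps.
Total bitrate: 139 + 0.448 = 139.448 Mbps.
Capacity: 1000 GB = 8,000,000 Mb.
Recording time: 8,000,000 / 139.448 = 57,369 s ≈ 15.9 hours.

15.9 hours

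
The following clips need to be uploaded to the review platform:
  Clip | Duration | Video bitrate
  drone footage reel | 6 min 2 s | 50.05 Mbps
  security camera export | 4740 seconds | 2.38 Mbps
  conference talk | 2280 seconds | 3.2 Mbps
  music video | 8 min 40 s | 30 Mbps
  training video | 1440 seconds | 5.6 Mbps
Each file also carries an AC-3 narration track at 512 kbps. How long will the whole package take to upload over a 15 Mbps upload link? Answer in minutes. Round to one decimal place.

72.4 minutes

Audio: 512 kbps = 0.512 Mbps.
drone footage reel: 50.562 Mbps × 362 s = 18303.4 Mb
security camera export: 2.892 Mbps × 4740 s = 13708.1 Mb
conference talk: 3.712 Mbps × 2280 s = 8463.4 Mb
music video: 30.512 Mbps × 520 s = 15866.2 Mb
training video: 6.112 Mbps × 1440 s = 8801.3 Mb
Total: 65142.4 Mb = 8142.8 MB.
At 15 Mbps: 65142.4 / 15 = 4343 s ≈ 72.4 minutes.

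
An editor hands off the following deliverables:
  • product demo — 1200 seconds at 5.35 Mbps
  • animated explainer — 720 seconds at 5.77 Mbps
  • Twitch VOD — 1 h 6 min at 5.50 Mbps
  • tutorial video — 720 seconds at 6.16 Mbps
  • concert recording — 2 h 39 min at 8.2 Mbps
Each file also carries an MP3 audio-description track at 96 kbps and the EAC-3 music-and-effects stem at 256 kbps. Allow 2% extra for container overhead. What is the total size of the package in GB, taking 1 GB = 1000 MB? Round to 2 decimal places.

Audio total: 96 + 256 = 352 kbps = 0.352 Mbps.
product demo: 5.702 Mbps × 1200 s × 1.02 = 6979.2 Mb
animated explainer: 6.122 Mbps × 720 s × 1.02 = 4496.0 Mb
Twitch VOD: 5.852 Mbps × 3960 s × 1.02 = 23637.4 Mb
tutorial video: 6.512 Mbps × 720 s × 1.02 = 4782.4 Mb
concert recording: 8.552 Mbps × 9540 s × 1.02 = 83217.8 Mb
Total: 123112.9 Mb = 15389.1 MB.
= 15.39 GB.

15.39 GB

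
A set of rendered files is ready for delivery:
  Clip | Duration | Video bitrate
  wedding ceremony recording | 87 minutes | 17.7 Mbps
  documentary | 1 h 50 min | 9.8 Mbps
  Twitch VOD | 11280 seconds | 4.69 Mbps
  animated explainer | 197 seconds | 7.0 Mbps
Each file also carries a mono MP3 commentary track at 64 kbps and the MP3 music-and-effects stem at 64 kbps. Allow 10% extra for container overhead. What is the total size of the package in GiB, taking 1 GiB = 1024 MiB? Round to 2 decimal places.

Audio total: 64 + 64 = 128 kbps = 0.128 Mbps.
wedding ceremony recording: 17.828 Mbps × 5220 s × 1.10 = 102368.4 Mb
documentary: 9.928 Mbps × 6600 s × 1.10 = 72077.3 Mb
Twitch VOD: 4.818 Mbps × 11280 s × 1.10 = 59781.7 Mb
animated explainer: 7.128 Mbps × 197 s × 1.10 = 1544.6 Mb
Total: 235772.0 Mb = 29471.5 MB.
= 27.45 GiB.

27.45 GiB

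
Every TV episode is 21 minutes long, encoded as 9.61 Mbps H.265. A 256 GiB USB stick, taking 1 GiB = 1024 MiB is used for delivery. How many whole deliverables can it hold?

21 min = 1260 s
Per item: 9.610 Mbps × 1260 s = 12,109 Mb = 1,514 MB.
Capacity: 256 GiB = 2,199,023 Mb; 181.61 items → 181 complete.

181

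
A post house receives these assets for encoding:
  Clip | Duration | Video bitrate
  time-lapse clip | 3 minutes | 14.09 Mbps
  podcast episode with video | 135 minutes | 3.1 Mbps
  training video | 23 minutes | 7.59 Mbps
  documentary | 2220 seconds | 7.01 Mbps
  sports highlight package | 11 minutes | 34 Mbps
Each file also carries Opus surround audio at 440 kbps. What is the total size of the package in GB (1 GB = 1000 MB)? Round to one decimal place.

Audio: 440 kbps = 0.440 Mbps.
time-lapse clip: 14.530 Mbps × 180 s = 2615.4 Mb
podcast episode with video: 3.540 Mbps × 8100 s = 28674.0 Mb
training video: 8.030 Mbps × 1380 s = 11081.4 Mb
documentary: 7.450 Mbps × 2220 s = 16539.0 Mb
sports highlight package: 34.440 Mbps × 660 s = 22730.4 Mb
Total: 81640.2 Mb = 10205.0 MB.
= 10.21 GB.

10.2 GB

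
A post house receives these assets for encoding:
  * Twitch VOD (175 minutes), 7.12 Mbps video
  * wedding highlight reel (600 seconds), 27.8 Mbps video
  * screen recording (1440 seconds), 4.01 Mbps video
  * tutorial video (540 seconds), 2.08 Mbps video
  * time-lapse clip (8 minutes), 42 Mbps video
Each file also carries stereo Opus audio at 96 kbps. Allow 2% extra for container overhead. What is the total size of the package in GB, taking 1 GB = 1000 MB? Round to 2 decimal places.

15.27 GB

Audio: 96 kbps = 0.096 Mbps.
Twitch VOD: 7.216 Mbps × 10500 s × 1.02 = 77283.4 Mb
wedding highlight reel: 27.896 Mbps × 600 s × 1.02 = 17072.4 Mb
screen recording: 4.106 Mbps × 1440 s × 1.02 = 6030.9 Mb
tutorial video: 2.176 Mbps × 540 s × 1.02 = 1198.5 Mb
time-lapse clip: 42.096 Mbps × 480 s × 1.02 = 20610.2 Mb
Total: 122195.3 Mb = 15274.4 MB.
= 15.27 GB.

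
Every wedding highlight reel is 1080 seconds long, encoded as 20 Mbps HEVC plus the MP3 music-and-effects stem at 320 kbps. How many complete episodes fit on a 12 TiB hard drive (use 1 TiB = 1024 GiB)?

Audio: 320 kbps = 0.320 Mbps.
Total bitrate: 20.320 Mbps.
Per item: 20.320 Mbps × 1080 s = 21,946 Mb = 2,743 MB.
Capacity: 12 TiB = 105,553,116 Mb; 4809.76 items → 4809 complete.

4809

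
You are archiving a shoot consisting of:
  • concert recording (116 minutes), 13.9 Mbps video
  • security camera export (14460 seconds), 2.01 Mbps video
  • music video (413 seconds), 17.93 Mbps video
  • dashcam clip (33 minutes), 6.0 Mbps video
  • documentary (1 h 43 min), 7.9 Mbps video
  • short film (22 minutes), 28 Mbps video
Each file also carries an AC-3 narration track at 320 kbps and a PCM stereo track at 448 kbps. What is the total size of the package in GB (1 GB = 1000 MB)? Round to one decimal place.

31.9 GB

Audio total: 320 + 448 = 768 kbps = 0.768 Mbps.
concert recording: 14.668 Mbps × 6960 s = 102089.3 Mb
security camera export: 2.778 Mbps × 14460 s = 40169.9 Mb
music video: 18.698 Mbps × 413 s = 7722.3 Mb
dashcam clip: 6.768 Mbps × 1980 s = 13400.6 Mb
documentary: 8.668 Mbps × 6180 s = 53568.2 Mb
short film: 28.768 Mbps × 1320 s = 37973.8 Mb
Total: 254924.1 Mb = 31865.5 MB.
= 31.87 GB.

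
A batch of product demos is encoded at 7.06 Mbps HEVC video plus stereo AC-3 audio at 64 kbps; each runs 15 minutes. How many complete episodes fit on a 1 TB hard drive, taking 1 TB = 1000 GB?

1247

15 min = 900 s
Audio: 64 kbps = 0.064 Mbps.
Total bitrate: 7.124 Mbps.
Per item: 7.124 Mbps × 900 s = 6,412 Mb = 801.5 MB.
Capacity: 1 TB = 8,000,000 Mb; 1247.74 items → 1247 complete.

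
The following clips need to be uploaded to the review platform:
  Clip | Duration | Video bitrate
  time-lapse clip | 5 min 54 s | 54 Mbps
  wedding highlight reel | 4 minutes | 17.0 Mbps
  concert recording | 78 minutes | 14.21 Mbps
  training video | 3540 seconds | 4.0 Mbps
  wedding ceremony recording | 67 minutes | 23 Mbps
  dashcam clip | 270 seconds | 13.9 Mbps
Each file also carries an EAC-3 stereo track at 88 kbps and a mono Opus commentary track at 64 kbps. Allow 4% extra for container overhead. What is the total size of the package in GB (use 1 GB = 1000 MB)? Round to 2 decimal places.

Audio total: 88 + 64 = 152 kbps = 0.152 Mbps.
time-lapse clip: 54.152 Mbps × 354 s × 1.04 = 19936.6 Mb
wedding highlight reel: 17.152 Mbps × 240 s × 1.04 = 4281.1 Mb
concert recording: 14.362 Mbps × 4680 s × 1.04 = 69902.7 Mb
training video: 4.152 Mbps × 3540 s × 1.04 = 15286.0 Mb
wedding ceremony recording: 23.152 Mbps × 4020 s × 1.04 = 96793.9 Mb
dashcam clip: 14.052 Mbps × 270 s × 1.04 = 3945.8 Mb
Total: 210146.2 Mb = 26268.3 MB.
= 26.27 GB.

26.27 GB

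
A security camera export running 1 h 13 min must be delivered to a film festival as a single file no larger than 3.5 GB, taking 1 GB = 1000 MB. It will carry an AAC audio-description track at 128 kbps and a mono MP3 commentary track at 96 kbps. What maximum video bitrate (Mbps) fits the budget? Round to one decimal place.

6.2 Mbps

Budget: 3.5 GB = 28000.0 Mb.
1 h 13 min = 73 min = 4380 s
Total bitrate budget: 28000.0 Mb / 4380 s = 6.393 Mbps.
Audio total: 128 + 96 = 224 kbps = 0.224 Mbps.
Video: 6.393 − 0.224 = 6.169 Mbps.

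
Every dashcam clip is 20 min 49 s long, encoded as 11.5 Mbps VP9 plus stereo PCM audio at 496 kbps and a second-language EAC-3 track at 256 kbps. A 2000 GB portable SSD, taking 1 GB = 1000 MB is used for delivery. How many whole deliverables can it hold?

1045

20 min 49 s = 1249 s
Audio total: 496 + 256 = 752 kbps = 0.752 Mbps.
Total bitrate: 12.252 Mbps.
Per item: 12.252 Mbps × 1249 s = 15,303 Mb = 1,913 MB.
Capacity: 2000 GB = 16,000,000 Mb; 1045.56 items → 1045 complete.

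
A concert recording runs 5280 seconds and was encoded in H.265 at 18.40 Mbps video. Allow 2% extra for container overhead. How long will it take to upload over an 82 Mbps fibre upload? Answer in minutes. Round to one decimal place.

20.1 minutes

File: 18.400 Mbps × 5280 s = 97152.0 Mb.
With 2% container overhead: ×1.02. → 99095.0 Mb.
At 82 Mbps: 99095.0 / 82 = 1208.5 s ≈ 20.1 minutes.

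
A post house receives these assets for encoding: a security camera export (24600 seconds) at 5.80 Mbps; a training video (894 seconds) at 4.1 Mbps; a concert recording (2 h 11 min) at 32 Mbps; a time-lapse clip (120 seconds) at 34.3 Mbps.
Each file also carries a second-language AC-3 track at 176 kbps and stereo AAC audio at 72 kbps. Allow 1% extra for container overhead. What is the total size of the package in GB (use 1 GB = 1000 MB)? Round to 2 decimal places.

Audio total: 176 + 72 = 248 kbps = 0.248 Mbps.
security camera export: 6.048 Mbps × 24600 s × 1.01 = 150268.6 Mb
training video: 4.348 Mbps × 894 s × 1.01 = 3926.0 Mb
concert recording: 32.248 Mbps × 7860 s × 1.01 = 256004.0 Mb
time-lapse clip: 34.548 Mbps × 120 s × 1.01 = 4187.2 Mb
Total: 414385.8 Mb = 51798.2 MB.
= 51.80 GB.

51.80 GB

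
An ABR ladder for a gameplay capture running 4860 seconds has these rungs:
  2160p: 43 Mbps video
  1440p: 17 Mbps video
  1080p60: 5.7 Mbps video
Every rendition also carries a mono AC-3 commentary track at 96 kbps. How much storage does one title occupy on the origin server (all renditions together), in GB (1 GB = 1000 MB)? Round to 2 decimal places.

Audio: 96 kbps = 0.096 Mbps.
Sum of rendition bitrates: (43+0.096) + (17+0.096) + (5.7+0.096) = 65.988 Mbps.
× 4860 s = 320,702 Mb = 40,088 MB = 40.09 GB.

40.09 GB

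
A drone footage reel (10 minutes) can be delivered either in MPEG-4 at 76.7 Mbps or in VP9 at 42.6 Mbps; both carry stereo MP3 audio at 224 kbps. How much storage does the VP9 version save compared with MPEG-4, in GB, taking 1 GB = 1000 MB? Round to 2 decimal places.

10 min = 600 s
Audio: 224 kbps = 0.224 Mbps.
MPEG-4: 76.924 Mbps × 600 s = 46154.4 Mb = 5.769 GB.
VP9: 42.824 Mbps × 600 s = 25694.4 Mb = 3.212 GB.
Saving: 5.769 − 3.212 = 2.558 GB.

2.56 GB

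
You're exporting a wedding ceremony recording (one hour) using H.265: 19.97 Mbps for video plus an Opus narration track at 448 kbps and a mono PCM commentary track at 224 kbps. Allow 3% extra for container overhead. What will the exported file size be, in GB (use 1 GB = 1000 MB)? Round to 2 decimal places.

1 h = 3600 s
Audio total: 448 + 224 = 672 kbps = 0.672 Mbps.
Total bitrate: 19.97 + 0.672 = 20.642 Mbps.
Stream data: 20.642 Mbps × 3600 s = 74311.2 Mb.
With 3% container overhead: ×1.03.
76,541 Mb ÷ 8 = 9,568 MB → 9.568 GB.

9.57 GB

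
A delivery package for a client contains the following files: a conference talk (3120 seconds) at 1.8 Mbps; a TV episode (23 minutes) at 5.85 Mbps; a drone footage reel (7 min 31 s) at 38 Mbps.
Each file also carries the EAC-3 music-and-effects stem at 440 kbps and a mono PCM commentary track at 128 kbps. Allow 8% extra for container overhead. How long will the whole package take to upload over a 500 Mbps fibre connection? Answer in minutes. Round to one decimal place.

Audio total: 440 + 128 = 568 kbps = 0.568 Mbps.
conference talk: 2.368 Mbps × 3120 s × 1.08 = 7979.2 Mb
TV episode: 6.418 Mbps × 1380 s × 1.08 = 9565.4 Mb
drone footage reel: 38.568 Mbps × 451 s × 1.08 = 18785.7 Mb
Total: 36330.3 Mb = 4541.3 MB.
At 500 Mbps: 36330.3 / 500 = 73 s ≈ 1.21 minutes.

1.2 minutes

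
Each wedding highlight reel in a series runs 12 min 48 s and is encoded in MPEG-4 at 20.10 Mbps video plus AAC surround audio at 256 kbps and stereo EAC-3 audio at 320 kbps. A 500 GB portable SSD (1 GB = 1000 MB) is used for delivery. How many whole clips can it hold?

12 min 48 s = 768 s
Audio total: 256 + 320 = 576 kbps = 0.576 Mbps.
Total bitrate: 20.676 Mbps.
Per item: 20.676 Mbps × 768 s = 15,879 Mb = 1,985 MB.
Capacity: 500 GB = 4,000,000 Mb; 251.90 items → 251 complete.

251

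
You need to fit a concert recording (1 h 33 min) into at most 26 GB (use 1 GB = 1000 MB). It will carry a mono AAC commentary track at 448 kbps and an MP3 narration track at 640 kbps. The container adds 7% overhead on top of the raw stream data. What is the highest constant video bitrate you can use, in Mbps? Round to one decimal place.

33.7 Mbps

Budget: 26 GB = 208000.0 Mb.
Stream payload after overhead: 208000.0 / 1.07 = 194392.5 Mb.
1 h 33 min = 93 min = 5580 s
Total bitrate budget: 194392.5 Mb / 5580 s = 34.837 Mbps.
Audio total: 448 + 640 = 1088 kbps = 1.088 Mbps.
Video: 34.837 − 1.088 = 33.749 Mbps.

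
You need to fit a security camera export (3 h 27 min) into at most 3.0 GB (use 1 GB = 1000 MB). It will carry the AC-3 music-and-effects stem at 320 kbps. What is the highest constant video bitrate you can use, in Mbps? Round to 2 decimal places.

1.61 Mbps

Budget: 3.0 GB = 24000.0 Mb.
3 h 27 min = 207 min = 12420 s
Total bitrate budget: 24000.0 Mb / 12420 s = 1.932 Mbps.
Audio: 320 kbps = 0.320 Mbps.
Video: 1.932 − 0.320 = 1.612 Mbps.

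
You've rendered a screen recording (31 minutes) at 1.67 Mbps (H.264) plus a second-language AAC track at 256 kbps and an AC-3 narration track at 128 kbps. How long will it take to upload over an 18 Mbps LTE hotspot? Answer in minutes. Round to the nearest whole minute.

4 minutes

31 min = 1860 s
Audio total: 256 + 128 = 384 kbps = 0.384 Mbps.
Total bitrate: 2.054 Mbps.
File: 2.054 Mbps × 1860 s = 3820.4 Mb.
At 18 Mbps: 3820.4 / 18 = 212.2 s ≈ 3.54 minutes.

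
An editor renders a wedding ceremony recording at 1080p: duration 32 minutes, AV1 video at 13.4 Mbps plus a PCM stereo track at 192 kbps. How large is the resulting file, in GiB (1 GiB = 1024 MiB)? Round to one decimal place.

32 min = 1920 s
Audio: 192 kbps = 0.192 Mbps.
Total bitrate: 13.4 + 0.192 = 13.592 Mbps.
Stream data: 13.592 Mbps × 1920 s = 26096.6 Mb.
26,097 Mb = 3,262,080,000 bytes ÷ 1,073,741,824 = 3.038 GiB.

3.0 GiB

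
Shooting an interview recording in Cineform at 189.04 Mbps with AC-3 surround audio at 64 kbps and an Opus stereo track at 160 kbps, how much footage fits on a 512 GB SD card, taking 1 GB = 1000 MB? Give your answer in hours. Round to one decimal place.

6.0 hours

Audio total: 64 + 160 = 224 kbps = 0.224 Mbps.
Total bitrate: 189.04 + 0.224 = 189.264 Mbps.
Capacity: 512 GB = 4,096,000 Mb.
Recording time: 4,096,000 / 189.264 = 21,642 s ≈ 6.01 hours.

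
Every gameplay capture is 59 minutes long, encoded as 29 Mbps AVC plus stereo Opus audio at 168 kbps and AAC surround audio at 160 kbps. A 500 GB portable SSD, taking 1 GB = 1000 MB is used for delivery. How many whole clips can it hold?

38

59 min = 3540 s
Audio total: 168 + 160 = 328 kbps = 0.328 Mbps.
Total bitrate: 29.328 Mbps.
Per item: 29.328 Mbps × 3540 s = 103,821 Mb = 12,978 MB.
Capacity: 500 GB = 4,000,000 Mb; 38.53 items → 38 complete.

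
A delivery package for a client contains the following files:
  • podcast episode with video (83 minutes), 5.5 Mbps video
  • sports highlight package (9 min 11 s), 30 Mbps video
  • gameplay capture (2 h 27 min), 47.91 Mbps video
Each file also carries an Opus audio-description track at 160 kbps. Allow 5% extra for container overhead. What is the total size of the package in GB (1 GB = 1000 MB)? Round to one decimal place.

61.5 GB

Audio: 160 kbps = 0.160 Mbps.
podcast episode with video: 5.660 Mbps × 4980 s × 1.05 = 29596.1 Mb
sports highlight package: 30.160 Mbps × 551 s × 1.05 = 17449.1 Mb
gameplay capture: 48.070 Mbps × 8820 s × 1.05 = 445176.3 Mb
Total: 492221.5 Mb = 61527.7 MB.
= 61.53 GB.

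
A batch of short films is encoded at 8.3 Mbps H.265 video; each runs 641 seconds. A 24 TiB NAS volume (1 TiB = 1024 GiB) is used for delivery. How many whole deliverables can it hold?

Per item: 8.300 Mbps × 641 s = 5,320 Mb = 665.0 MB.
Capacity: 24 TiB = 211,106,233 Mb; 39679.39 items → 39679 complete.

39679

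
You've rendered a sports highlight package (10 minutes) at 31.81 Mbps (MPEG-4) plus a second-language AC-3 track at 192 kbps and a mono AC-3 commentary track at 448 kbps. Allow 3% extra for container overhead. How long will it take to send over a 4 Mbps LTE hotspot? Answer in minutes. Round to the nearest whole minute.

10 min = 600 s
Audio total: 192 + 448 = 640 kbps = 0.640 Mbps.
Total bitrate: 32.450 Mbps.
File: 32.450 Mbps × 600 s = 19470.0 Mb.
With 3% container overhead: ×1.03. → 20054.1 Mb.
At 4 Mbps: 20054.1 / 4 = 5013.5 s ≈ 83.6 minutes.

84 minutes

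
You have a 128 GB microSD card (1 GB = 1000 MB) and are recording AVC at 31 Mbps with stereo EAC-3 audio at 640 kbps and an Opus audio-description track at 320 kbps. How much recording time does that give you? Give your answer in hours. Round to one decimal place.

Audio total: 640 + 320 = 960 kbps = 0.960 Mbps.
Total bitrate: 31 + 0.960 = 31.960 Mbps.
Capacity: 128 GB = 1,024,000 Mb.
Recording time: 1,024,000 / 31.960 = 32,040 s ≈ 8.90 hours.

8.9 hours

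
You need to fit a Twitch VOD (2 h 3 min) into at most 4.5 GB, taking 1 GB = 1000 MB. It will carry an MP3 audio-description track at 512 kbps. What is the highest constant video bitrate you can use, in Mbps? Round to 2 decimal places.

4.37 Mbps

Budget: 4.5 GB = 36000.0 Mb.
2 h 3 min = 123 min = 7380 s
Total bitrate budget: 36000.0 Mb / 7380 s = 4.878 Mbps.
Audio: 512 kbps = 0.512 Mbps.
Video: 4.878 − 0.512 = 4.366 Mbps.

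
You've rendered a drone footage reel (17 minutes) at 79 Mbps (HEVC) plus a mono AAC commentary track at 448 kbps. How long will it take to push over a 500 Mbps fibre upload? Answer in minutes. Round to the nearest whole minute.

3 minutes

17 min = 1020 s
Audio: 448 kbps = 0.448 Mbps.
Total bitrate: 79.448 Mbps.
File: 79.448 Mbps × 1020 s = 81037.0 Mb.
At 500 Mbps: 81037.0 / 500 = 162.1 s ≈ 2.7 minutes.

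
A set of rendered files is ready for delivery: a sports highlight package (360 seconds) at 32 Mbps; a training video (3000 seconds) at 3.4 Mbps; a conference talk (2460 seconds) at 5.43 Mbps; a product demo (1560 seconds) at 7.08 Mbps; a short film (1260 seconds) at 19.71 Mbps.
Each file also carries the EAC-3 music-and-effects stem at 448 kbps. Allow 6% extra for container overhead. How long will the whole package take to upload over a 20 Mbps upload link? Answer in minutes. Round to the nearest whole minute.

66 minutes

Audio: 448 kbps = 0.448 Mbps.
sports highlight package: 32.448 Mbps × 360 s × 1.06 = 12382.2 Mb
training video: 3.848 Mbps × 3000 s × 1.06 = 12236.6 Mb
conference talk: 5.878 Mbps × 2460 s × 1.06 = 15327.5 Mb
product demo: 7.528 Mbps × 1560 s × 1.06 = 12448.3 Mb
short film: 20.158 Mbps × 1260 s × 1.06 = 26923.0 Mb
Total: 79317.6 Mb = 9914.7 MB.
At 20 Mbps: 79317.6 / 20 = 3966 s ≈ 66.1 minutes.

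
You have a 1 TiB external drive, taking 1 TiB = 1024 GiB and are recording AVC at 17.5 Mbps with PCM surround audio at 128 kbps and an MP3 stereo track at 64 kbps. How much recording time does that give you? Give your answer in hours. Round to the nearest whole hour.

Audio total: 128 + 64 = 192 kbps = 0.192 Mbps.
Total bitrate: 17.5 + 0.192 = 17.692 Mbps.
Capacity: 1 TiB = 8,796,093 Mb.
Recording time: 8,796,093 / 17.692 = 497,179 s ≈ 138 hours.

138 hours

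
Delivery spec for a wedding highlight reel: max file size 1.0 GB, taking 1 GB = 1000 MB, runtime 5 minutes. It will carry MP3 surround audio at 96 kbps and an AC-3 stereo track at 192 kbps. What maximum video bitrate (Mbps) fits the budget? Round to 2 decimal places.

26.38 Mbps

Budget: 1.0 GB = 8000.0 Mb.
5 min = 300 s
Total bitrate budget: 8000.0 Mb / 300 s = 26.667 Mbps.
Audio total: 96 + 192 = 288 kbps = 0.288 Mbps.
Video: 26.667 − 0.288 = 26.379 Mbps.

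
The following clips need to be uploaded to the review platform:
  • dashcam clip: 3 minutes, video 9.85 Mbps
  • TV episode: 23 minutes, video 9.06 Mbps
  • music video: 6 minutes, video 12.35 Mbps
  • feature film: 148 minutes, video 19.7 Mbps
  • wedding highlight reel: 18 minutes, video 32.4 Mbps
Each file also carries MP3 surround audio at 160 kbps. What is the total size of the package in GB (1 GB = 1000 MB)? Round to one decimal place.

Audio: 160 kbps = 0.160 Mbps.
dashcam clip: 10.010 Mbps × 180 s = 1801.8 Mb
TV episode: 9.220 Mbps × 1380 s = 12723.6 Mb
music video: 12.510 Mbps × 360 s = 4503.6 Mb
feature film: 19.860 Mbps × 8880 s = 176356.8 Mb
wedding highlight reel: 32.560 Mbps × 1080 s = 35164.8 Mb
Total: 230550.6 Mb = 28818.8 MB.
= 28.82 GB.

28.8 GB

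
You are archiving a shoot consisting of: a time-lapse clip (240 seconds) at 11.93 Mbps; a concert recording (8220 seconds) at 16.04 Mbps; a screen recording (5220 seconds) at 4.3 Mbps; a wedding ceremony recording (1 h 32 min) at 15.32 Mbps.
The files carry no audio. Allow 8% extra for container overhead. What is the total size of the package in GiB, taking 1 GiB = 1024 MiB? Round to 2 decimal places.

time-lapse clip: 11.930 Mbps × 240 s × 1.08 = 3092.3 Mb
concert recording: 16.040 Mbps × 8220 s × 1.08 = 142396.7 Mb
screen recording: 4.300 Mbps × 5220 s × 1.08 = 24241.7 Mb
wedding ceremony recording: 15.320 Mbps × 5520 s × 1.08 = 91331.7 Mb
Total: 261062.4 Mb = 32632.8 MB.
= 30.39 GiB.

30.39 GiB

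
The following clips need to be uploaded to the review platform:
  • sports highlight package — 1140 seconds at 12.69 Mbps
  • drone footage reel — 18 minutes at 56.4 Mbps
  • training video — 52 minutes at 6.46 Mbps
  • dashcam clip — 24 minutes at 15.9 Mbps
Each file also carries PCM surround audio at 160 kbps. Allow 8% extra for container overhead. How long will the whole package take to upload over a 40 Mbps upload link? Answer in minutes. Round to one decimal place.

Audio: 160 kbps = 0.160 Mbps.
sports highlight package: 12.850 Mbps × 1140 s × 1.08 = 15820.9 Mb
drone footage reel: 56.560 Mbps × 1080 s × 1.08 = 65971.6 Mb
training video: 6.620 Mbps × 3120 s × 1.08 = 22306.8 Mb
dashcam clip: 16.060 Mbps × 1440 s × 1.08 = 24976.5 Mb
Total: 129075.8 Mb = 16134.5 MB.
At 40 Mbps: 129075.8 / 40 = 3227 s ≈ 53.8 minutes.

53.8 minutes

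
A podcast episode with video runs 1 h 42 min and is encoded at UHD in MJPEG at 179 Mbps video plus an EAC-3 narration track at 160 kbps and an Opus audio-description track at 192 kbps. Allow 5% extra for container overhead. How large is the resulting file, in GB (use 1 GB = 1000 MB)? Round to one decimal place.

144.1 GB

1 h 42 min = 102 min = 6120 s
Audio total: 160 + 192 = 352 kbps = 0.352 Mbps.
Total bitrate: 179 + 0.352 = 179.352 Mbps.
Stream data: 179.352 Mbps × 6120 s = 1097634.2 Mb.
With 5% container overhead: ×1.05.
1,152,516 Mb ÷ 8 = 144,064 MB → 144.1 GB.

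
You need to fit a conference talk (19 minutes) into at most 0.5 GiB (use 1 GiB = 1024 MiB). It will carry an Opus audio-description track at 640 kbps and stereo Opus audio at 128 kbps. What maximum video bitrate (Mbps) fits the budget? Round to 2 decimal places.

Budget: 0.5 GiB = 4295.0 Mb.
19 min = 1140 s
Total bitrate budget: 4295.0 Mb / 1140 s = 3.768 Mbps.
Audio total: 640 + 128 = 768 kbps = 0.768 Mbps.
Video: 3.768 − 0.768 = 3.000 Mbps.

3.00 Mbps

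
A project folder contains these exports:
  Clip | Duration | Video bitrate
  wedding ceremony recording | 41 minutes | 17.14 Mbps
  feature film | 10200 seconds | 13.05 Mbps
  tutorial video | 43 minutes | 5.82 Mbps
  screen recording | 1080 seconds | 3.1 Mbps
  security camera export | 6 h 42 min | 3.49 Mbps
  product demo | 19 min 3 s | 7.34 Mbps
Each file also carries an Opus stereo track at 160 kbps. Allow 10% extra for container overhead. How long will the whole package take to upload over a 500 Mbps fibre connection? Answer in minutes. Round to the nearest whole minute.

11 minutes

Audio: 160 kbps = 0.160 Mbps.
wedding ceremony recording: 17.300 Mbps × 2460 s × 1.10 = 46813.8 Mb
feature film: 13.210 Mbps × 10200 s × 1.10 = 148216.2 Mb
tutorial video: 5.980 Mbps × 2580 s × 1.10 = 16971.2 Mb
screen recording: 3.260 Mbps × 1080 s × 1.10 = 3872.9 Mb
security camera export: 3.650 Mbps × 24120 s × 1.10 = 96841.8 Mb
product demo: 7.500 Mbps × 1143 s × 1.10 = 9429.8 Mb
Total: 322145.7 Mb = 40268.2 MB.
At 500 Mbps: 322145.7 / 500 = 644 s ≈ 10.7 minutes.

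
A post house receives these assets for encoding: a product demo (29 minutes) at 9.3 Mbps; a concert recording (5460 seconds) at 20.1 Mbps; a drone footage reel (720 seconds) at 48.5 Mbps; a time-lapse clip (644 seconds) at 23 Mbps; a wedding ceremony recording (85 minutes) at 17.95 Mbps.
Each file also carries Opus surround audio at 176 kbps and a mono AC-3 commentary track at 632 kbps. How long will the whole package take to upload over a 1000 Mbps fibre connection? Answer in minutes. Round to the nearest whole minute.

Audio total: 176 + 632 = 808 kbps = 0.808 Mbps.
product demo: 10.108 Mbps × 1740 s = 17587.9 Mb
concert recording: 20.908 Mbps × 5460 s = 114157.7 Mb
drone footage reel: 49.308 Mbps × 720 s = 35501.8 Mb
time-lapse clip: 23.808 Mbps × 644 s = 15332.4 Mb
wedding ceremony recording: 18.758 Mbps × 5100 s = 95665.8 Mb
Total: 278245.5 Mb = 34780.7 MB.
At 1000 Mbps: 278245.5 / 1000 = 278 s ≈ 4.64 minutes.

5 minutes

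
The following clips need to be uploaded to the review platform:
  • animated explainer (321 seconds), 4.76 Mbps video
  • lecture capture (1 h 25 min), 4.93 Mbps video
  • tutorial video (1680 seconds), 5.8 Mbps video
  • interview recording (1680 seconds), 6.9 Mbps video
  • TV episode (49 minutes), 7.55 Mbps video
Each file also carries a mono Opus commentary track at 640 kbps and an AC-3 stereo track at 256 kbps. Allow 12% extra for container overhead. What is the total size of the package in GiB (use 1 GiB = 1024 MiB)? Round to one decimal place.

Audio total: 640 + 256 = 896 kbps = 0.896 Mbps.
animated explainer: 5.656 Mbps × 321 s × 1.12 = 2033.4 Mb
lecture capture: 5.826 Mbps × 5100 s × 1.12 = 33278.1 Mb
tutorial video: 6.696 Mbps × 1680 s × 1.12 = 12599.2 Mb
interview recording: 7.796 Mbps × 1680 s × 1.12 = 14669.0 Mb
TV episode: 8.446 Mbps × 2940 s × 1.12 = 27811.0 Mb
Total: 90390.7 Mb = 11298.8 MB.
= 10.52 GiB.

10.5 GiB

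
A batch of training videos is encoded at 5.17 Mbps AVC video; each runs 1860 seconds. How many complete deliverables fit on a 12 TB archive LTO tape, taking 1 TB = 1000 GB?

Per item: 5.170 Mbps × 1860 s = 9,616 Mb = 1,202 MB.
Capacity: 12 TB = 96,000,000 Mb; 9983.15 items → 9983 complete.

9983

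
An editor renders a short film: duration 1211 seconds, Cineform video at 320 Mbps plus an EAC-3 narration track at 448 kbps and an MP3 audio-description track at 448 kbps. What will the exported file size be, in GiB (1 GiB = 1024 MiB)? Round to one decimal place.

Audio total: 448 + 448 = 896 kbps = 0.896 Mbps.
Total bitrate: 320 + 0.896 = 320.896 Mbps.
Stream data: 320.896 Mbps × 1211 s = 388605.1 Mb.
388,605 Mb = 48,575,632,000 bytes ÷ 1,073,741,824 = 45.24 GiB.

45.2 GiB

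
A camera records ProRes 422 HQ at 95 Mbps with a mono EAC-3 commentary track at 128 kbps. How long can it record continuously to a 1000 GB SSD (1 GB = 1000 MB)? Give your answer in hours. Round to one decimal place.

23.4 hours

Audio: 128 kbps = 0.128 Mbps.
Total bitrate: 95 + 0.128 = 95.128 Mbps.
Capacity: 1000 GB = 8,000,000 Mb.
Recording time: 8,000,000 / 95.128 = 84,097 s ≈ 23.4 hours.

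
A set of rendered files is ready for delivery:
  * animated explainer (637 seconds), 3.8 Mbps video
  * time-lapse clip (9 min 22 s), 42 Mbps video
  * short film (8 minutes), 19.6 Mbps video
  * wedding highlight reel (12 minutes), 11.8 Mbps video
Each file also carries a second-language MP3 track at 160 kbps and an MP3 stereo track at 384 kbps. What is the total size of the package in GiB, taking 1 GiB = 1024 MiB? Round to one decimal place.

Audio total: 160 + 384 = 544 kbps = 0.544 Mbps.
animated explainer: 4.344 Mbps × 637 s = 2767.1 Mb
time-lapse clip: 42.544 Mbps × 562 s = 23909.7 Mb
short film: 20.144 Mbps × 480 s = 9669.1 Mb
wedding highlight reel: 12.344 Mbps × 720 s = 8887.7 Mb
Total: 45233.7 Mb = 5654.2 MB.
= 5.266 GiB.

5.3 GiB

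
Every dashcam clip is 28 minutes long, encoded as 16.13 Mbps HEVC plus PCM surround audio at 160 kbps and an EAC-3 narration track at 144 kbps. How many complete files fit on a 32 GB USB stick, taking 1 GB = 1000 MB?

28 min = 1680 s
Audio total: 160 + 144 = 304 kbps = 0.304 Mbps.
Total bitrate: 16.434 Mbps.
Per item: 16.434 Mbps × 1680 s = 27,609 Mb = 3,451 MB.
Capacity: 32 GB = 256,000 Mb; 9.27 items → 9 complete.

9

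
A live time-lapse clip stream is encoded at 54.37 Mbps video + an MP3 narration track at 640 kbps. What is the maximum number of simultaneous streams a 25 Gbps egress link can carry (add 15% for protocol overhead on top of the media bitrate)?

Audio: 640 kbps = 0.640 Mbps.
Per-viewer media rate: 55.010 Mbps.
On the wire with 15% overhead: 63.261 Mbps.
25 Gbps = 25,000 Mbps; 25,000 / 63.261 = 395.19 → 395 viewers.

395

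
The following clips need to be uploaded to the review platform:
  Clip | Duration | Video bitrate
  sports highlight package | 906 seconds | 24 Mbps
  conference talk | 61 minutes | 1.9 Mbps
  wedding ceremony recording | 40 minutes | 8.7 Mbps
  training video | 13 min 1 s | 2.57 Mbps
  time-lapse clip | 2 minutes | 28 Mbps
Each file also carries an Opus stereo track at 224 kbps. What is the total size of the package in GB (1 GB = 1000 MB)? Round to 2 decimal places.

Audio: 224 kbps = 0.224 Mbps.
sports highlight package: 24.224 Mbps × 906 s = 21946.9 Mb
conference talk: 2.124 Mbps × 3660 s = 7773.8 Mb
wedding ceremony recording: 8.924 Mbps × 2400 s = 21417.6 Mb
training video: 2.794 Mbps × 781 s = 2182.1 Mb
time-lapse clip: 28.224 Mbps × 120 s = 3386.9 Mb
Total: 56707.4 Mb = 7088.4 MB.
= 7.088 GB.

7.09 GB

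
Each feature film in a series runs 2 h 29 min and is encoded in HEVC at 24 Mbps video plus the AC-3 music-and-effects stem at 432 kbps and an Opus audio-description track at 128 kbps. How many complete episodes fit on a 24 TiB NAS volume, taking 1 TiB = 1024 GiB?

961

2 h 29 min = 149 min = 8940 s
Audio total: 432 + 128 = 560 kbps = 0.560 Mbps.
Total bitrate: 24.560 Mbps.
Per item: 24.560 Mbps × 8940 s = 219,566 Mb = 27,446 MB.
Capacity: 24 TiB = 211,106,233 Mb; 961.47 items → 961 complete.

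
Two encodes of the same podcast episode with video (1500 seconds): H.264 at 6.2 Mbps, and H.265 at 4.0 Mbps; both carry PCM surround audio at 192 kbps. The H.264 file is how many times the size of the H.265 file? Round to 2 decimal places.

1.52

Audio: 192 kbps = 0.192 Mbps.
H.264: 6.392 Mbps × 1500 s = 9588.0 Mb = 1.198 GB.
H.265: 4.192 Mbps × 1500 s = 6288.0 Mb = 0.786 GB.
Ratio: 1.198 / 0.786 = 1.525.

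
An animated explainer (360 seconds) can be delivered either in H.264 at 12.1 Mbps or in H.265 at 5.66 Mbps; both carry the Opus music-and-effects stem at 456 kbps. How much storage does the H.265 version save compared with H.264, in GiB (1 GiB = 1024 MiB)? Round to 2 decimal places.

0.27 GiB

Audio: 456 kbps = 0.456 Mbps.
H.264: 12.556 Mbps × 360 s = 4520.2 Mb = 0.526 GiB.
H.265: 6.116 Mbps × 360 s = 2201.8 Mb = 0.256 GiB.
Saving: 0.526 − 0.256 = 0.270 GiB.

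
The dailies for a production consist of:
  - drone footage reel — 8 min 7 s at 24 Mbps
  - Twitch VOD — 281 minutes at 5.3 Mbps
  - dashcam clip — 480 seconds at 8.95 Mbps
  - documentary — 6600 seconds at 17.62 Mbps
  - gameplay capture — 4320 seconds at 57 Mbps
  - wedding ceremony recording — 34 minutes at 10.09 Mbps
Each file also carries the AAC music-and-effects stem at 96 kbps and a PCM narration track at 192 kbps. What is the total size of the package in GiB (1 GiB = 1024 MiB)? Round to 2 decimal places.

Audio total: 96 + 192 = 288 kbps = 0.288 Mbps.
drone footage reel: 24.288 Mbps × 487 s = 11828.3 Mb
Twitch VOD: 5.588 Mbps × 16860 s = 94213.7 Mb
dashcam clip: 9.238 Mbps × 480 s = 4434.2 Mb
documentary: 17.908 Mbps × 6600 s = 118192.8 Mb
gameplay capture: 57.288 Mbps × 4320 s = 247484.2 Mb
wedding ceremony recording: 10.378 Mbps × 2040 s = 21171.1 Mb
Total: 497324.3 Mb = 62165.5 MB.
= 57.90 GiB.

57.90 GiB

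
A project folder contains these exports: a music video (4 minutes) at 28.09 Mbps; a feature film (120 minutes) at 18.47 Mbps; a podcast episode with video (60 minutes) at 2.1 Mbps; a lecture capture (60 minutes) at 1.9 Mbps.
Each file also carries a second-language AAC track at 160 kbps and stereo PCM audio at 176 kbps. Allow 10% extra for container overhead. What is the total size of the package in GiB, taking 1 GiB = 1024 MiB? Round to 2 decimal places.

Audio total: 160 + 176 = 336 kbps = 0.336 Mbps.
music video: 28.426 Mbps × 240 s × 1.10 = 7504.5 Mb
feature film: 18.806 Mbps × 7200 s × 1.10 = 148943.5 Mb
podcast episode with video: 2.436 Mbps × 3600 s × 1.10 = 9646.6 Mb
lecture capture: 2.236 Mbps × 3600 s × 1.10 = 8854.6 Mb
Total: 174949.1 Mb = 21868.6 MB.
= 20.37 GiB.

20.37 GiB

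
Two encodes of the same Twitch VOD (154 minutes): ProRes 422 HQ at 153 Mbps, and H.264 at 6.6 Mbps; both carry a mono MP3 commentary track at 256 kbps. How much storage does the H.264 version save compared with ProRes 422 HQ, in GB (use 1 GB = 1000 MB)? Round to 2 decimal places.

169.09 GB

154 min = 9240 s
Audio: 256 kbps = 0.256 Mbps.
ProRes 422 HQ: 153.256 Mbps × 9240 s = 1416085.4 Mb = 177.011 GB.
H.264: 6.856 Mbps × 9240 s = 63349.4 Mb = 7.919 GB.
Saving: 177.011 − 7.919 = 169.092 GB.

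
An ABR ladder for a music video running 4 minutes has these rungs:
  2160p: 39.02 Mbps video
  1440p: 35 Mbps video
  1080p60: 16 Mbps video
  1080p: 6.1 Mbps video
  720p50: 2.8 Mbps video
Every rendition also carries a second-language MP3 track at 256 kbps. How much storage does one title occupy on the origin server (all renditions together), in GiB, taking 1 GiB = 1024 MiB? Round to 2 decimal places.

2.80 GiB

4 min = 240 s
Audio: 256 kbps = 0.256 Mbps.
Sum of rendition bitrates: (39.02+0.256) + (35+0.256) + (16+0.256) + (6.1+0.256) + (2.8+0.256) = 100.200 Mbps.
× 240 s = 24,048 Mb = 3,006 MB = 2.800 GiB.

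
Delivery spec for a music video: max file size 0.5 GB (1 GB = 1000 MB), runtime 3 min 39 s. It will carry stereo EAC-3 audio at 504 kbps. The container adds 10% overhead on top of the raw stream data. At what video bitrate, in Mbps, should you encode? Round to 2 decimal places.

16.10 Mbps

Budget: 0.5 GB = 4000.0 Mb.
Stream payload after overhead: 4000.0 / 1.10 = 3636.4 Mb.
3 min 39 s = 219 s
Total bitrate budget: 3636.4 Mb / 219 s = 16.604 Mbps.
Audio: 504 kbps = 0.504 Mbps.
Video: 16.604 − 0.504 = 16.100 Mbps.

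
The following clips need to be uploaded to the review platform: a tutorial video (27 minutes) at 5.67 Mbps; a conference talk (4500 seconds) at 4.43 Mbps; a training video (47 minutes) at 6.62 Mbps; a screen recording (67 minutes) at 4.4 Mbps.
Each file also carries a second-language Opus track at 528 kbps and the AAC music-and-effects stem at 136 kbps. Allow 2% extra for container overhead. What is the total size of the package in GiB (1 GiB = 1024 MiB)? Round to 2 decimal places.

8.80 GiB

Audio total: 528 + 136 = 664 kbps = 0.664 Mbps.
tutorial video: 6.334 Mbps × 1620 s × 1.02 = 10466.3 Mb
conference talk: 5.094 Mbps × 4500 s × 1.02 = 23381.5 Mb
training video: 7.284 Mbps × 2820 s × 1.02 = 20951.7 Mb
screen recording: 5.064 Mbps × 4020 s × 1.02 = 20764.4 Mb
Total: 75563.9 Mb = 9445.5 MB.
= 8.797 GiB.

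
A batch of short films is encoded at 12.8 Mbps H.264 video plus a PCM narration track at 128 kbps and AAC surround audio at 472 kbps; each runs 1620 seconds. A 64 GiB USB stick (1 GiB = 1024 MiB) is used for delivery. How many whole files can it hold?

25

Audio total: 128 + 472 = 600 kbps = 0.600 Mbps.
Total bitrate: 13.400 Mbps.
Per item: 13.400 Mbps × 1620 s = 21,708 Mb = 2,714 MB.
Capacity: 64 GiB = 549,756 Mb; 25.33 items → 25 complete.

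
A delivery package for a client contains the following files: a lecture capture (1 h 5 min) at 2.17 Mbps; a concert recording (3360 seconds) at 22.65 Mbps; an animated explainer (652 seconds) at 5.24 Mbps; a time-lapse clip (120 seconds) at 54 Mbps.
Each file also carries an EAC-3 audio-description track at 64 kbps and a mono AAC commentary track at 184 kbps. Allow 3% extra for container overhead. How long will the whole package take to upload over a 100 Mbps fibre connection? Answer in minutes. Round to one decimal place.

Audio total: 64 + 184 = 248 kbps = 0.248 Mbps.
lecture capture: 2.418 Mbps × 3900 s × 1.03 = 9713.1 Mb
concert recording: 22.898 Mbps × 3360 s × 1.03 = 79245.4 Mb
animated explainer: 5.488 Mbps × 652 s × 1.03 = 3685.5 Mb
time-lapse clip: 54.248 Mbps × 120 s × 1.03 = 6705.1 Mb
Total: 99349.1 Mb = 12418.6 MB.
At 100 Mbps: 99349.1 / 100 = 993 s ≈ 16.6 minutes.

16.6 minutes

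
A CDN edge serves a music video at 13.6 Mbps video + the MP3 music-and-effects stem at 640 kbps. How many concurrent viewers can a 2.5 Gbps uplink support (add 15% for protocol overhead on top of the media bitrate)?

Audio: 640 kbps = 0.640 Mbps.
Per-viewer media rate: 14.240 Mbps.
On the wire with 15% overhead: 16.376 Mbps.
2.5 Gbps = 2,500 Mbps; 2,500 / 16.376 = 152.66 → 152 viewers.

152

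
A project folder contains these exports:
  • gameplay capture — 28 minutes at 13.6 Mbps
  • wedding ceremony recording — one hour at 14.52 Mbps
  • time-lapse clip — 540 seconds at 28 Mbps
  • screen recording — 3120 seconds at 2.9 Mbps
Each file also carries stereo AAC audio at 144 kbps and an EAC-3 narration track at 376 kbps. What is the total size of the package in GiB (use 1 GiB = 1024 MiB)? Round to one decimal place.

Audio total: 144 + 376 = 520 kbps = 0.520 Mbps.
gameplay capture: 14.120 Mbps × 1680 s = 23721.6 Mb
wedding ceremony recording: 15.040 Mbps × 3600 s = 54144.0 Mb
time-lapse clip: 28.520 Mbps × 540 s = 15400.8 Mb
screen recording: 3.420 Mbps × 3120 s = 10670.4 Mb
Total: 103936.8 Mb = 12992.1 MB.
= 12.10 GiB.

12.1 GiB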